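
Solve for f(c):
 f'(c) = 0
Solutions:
 f(c) = C1


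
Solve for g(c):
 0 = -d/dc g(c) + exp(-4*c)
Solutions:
 g(c) = C1 - exp(-4*c)/4


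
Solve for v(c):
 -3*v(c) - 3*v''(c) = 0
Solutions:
 v(c) = C1*sin(c) + C2*cos(c)


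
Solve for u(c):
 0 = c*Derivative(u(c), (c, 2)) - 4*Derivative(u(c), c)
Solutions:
 u(c) = C1 + C2*c^5


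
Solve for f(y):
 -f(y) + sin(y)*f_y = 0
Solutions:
 f(y) = C1*sqrt(cos(y) - 1)/sqrt(cos(y) + 1)


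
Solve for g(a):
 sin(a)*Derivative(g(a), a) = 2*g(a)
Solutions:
 g(a) = C1*(cos(a) - 1)/(cos(a) + 1)


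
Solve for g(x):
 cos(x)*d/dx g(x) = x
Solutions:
 g(x) = C1 + Integral(x/cos(x), x)


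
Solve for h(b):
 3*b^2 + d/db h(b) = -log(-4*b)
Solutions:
 h(b) = C1 - b^3 - b*log(-b) + b*(1 - 2*log(2))


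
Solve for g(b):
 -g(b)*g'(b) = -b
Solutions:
 g(b) = -sqrt(C1 + b^2)
 g(b) = sqrt(C1 + b^2)


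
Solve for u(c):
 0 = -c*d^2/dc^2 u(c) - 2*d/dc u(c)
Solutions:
 u(c) = C1 + C2/c


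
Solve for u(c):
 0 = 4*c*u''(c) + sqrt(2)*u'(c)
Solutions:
 u(c) = C1 + C2*c^(1 - sqrt(2)/4)


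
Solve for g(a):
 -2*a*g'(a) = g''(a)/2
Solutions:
 g(a) = C1 + C2*erf(sqrt(2)*a)


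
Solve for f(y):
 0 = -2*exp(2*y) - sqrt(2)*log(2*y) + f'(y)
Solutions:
 f(y) = C1 + sqrt(2)*y*log(y) + sqrt(2)*y*(-1 + log(2)) + exp(2*y)


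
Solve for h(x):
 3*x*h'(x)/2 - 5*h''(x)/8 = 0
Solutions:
 h(x) = C1 + C2*erfi(sqrt(30)*x/5)


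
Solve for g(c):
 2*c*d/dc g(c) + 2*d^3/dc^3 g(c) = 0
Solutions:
 g(c) = C1 + Integral(C2*airyai(-c) + C3*airybi(-c), c)


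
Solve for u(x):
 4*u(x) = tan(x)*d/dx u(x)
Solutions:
 u(x) = C1*sin(x)^4


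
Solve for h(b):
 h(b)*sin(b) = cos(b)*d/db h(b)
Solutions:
 h(b) = C1/cos(b)


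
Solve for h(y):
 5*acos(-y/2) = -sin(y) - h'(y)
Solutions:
 h(y) = C1 - 5*y*acos(-y/2) - 5*sqrt(4 - y^2) + cos(y)


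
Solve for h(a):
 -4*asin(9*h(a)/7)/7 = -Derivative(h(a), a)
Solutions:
 Integral(1/asin(9*_y/7), (_y, h(a))) = C1 + 4*a/7


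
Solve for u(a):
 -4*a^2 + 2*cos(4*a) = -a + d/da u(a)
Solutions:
 u(a) = C1 - 4*a^3/3 + a^2/2 + sin(4*a)/2


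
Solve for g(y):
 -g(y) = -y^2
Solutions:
 g(y) = y^2


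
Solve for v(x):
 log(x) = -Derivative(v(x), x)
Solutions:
 v(x) = C1 - x*log(x) + x


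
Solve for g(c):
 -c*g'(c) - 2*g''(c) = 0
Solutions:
 g(c) = C1 + C2*erf(c/2)


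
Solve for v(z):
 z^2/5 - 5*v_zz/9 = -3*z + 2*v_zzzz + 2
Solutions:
 v(z) = C1 + C2*z + C3*sin(sqrt(10)*z/6) + C4*cos(sqrt(10)*z/6) + 3*z^4/100 + 9*z^3/10 - 387*z^2/125


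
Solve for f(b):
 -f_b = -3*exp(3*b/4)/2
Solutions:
 f(b) = C1 + 2*exp(3*b/4)


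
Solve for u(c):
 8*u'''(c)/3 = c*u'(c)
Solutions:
 u(c) = C1 + Integral(C2*airyai(3^(1/3)*c/2) + C3*airybi(3^(1/3)*c/2), c)


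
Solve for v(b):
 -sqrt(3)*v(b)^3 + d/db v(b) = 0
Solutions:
 v(b) = -sqrt(2)*sqrt(-1/(C1 + sqrt(3)*b))/2
 v(b) = sqrt(2)*sqrt(-1/(C1 + sqrt(3)*b))/2


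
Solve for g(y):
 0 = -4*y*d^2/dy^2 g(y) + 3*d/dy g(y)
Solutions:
 g(y) = C1 + C2*y^(7/4)


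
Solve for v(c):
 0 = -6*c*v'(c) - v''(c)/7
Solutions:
 v(c) = C1 + C2*erf(sqrt(21)*c)


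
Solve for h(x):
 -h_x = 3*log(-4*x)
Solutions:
 h(x) = C1 - 3*x*log(-x) + 3*x*(1 - 2*log(2))


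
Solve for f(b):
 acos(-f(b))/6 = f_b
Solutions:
 Integral(1/acos(-_y), (_y, f(b))) = C1 + b/6


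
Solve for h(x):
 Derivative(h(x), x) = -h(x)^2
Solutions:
 h(x) = 1/(C1 + x)


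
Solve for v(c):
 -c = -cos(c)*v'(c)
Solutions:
 v(c) = C1 + Integral(c/cos(c), c)


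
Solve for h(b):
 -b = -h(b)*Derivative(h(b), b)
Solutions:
 h(b) = -sqrt(C1 + b^2)
 h(b) = sqrt(C1 + b^2)


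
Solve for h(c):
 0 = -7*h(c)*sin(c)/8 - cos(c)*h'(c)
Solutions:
 h(c) = C1*cos(c)^(7/8)


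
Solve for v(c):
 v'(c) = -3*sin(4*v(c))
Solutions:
 v(c) = -acos((-C1 - exp(24*c))/(C1 - exp(24*c)))/4 + pi/2
 v(c) = acos((-C1 - exp(24*c))/(C1 - exp(24*c)))/4


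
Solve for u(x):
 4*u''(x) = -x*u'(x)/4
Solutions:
 u(x) = C1 + C2*erf(sqrt(2)*x/8)


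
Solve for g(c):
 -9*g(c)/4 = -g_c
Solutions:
 g(c) = C1*exp(9*c/4)


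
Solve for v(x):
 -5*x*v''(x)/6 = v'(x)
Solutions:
 v(x) = C1 + C2/x^(1/5)


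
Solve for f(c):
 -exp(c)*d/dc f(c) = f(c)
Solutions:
 f(c) = C1*exp(exp(-c))


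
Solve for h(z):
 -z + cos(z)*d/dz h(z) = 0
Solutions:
 h(z) = C1 + Integral(z/cos(z), z)


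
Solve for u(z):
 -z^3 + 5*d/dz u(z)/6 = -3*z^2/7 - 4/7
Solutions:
 u(z) = C1 + 3*z^4/10 - 6*z^3/35 - 24*z/35


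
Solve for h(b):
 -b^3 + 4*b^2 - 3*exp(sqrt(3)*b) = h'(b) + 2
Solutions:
 h(b) = C1 - b^4/4 + 4*b^3/3 - 2*b - sqrt(3)*exp(sqrt(3)*b)


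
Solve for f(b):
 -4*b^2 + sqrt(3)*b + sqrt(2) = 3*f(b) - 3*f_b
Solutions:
 f(b) = C1*exp(b) - 4*b^2/3 - 8*b/3 + sqrt(3)*b/3 - 8/3 + sqrt(2)/3 + sqrt(3)/3


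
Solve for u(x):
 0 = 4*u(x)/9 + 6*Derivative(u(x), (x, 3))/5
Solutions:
 u(x) = C3*exp(-10^(1/3)*x/3) + (C1*sin(10^(1/3)*sqrt(3)*x/6) + C2*cos(10^(1/3)*sqrt(3)*x/6))*exp(10^(1/3)*x/6)


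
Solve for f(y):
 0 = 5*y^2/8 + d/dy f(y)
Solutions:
 f(y) = C1 - 5*y^3/24


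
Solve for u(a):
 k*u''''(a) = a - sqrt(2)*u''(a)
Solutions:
 u(a) = C1 + C2*a + C3*exp(-2^(1/4)*a*sqrt(-1/k)) + C4*exp(2^(1/4)*a*sqrt(-1/k)) + sqrt(2)*a^3/12


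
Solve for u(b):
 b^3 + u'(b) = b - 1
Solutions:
 u(b) = C1 - b^4/4 + b^2/2 - b


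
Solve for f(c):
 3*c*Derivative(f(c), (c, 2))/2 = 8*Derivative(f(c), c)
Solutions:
 f(c) = C1 + C2*c^(19/3)


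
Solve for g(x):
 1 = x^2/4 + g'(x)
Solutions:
 g(x) = C1 - x^3/12 + x


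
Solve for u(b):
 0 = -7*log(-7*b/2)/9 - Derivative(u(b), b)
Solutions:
 u(b) = C1 - 7*b*log(-b)/9 + 7*b*(-log(7) + log(2) + 1)/9


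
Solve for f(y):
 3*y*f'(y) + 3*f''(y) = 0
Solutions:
 f(y) = C1 + C2*erf(sqrt(2)*y/2)


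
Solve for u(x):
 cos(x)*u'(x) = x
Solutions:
 u(x) = C1 + Integral(x/cos(x), x)


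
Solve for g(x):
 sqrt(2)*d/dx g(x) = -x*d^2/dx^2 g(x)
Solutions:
 g(x) = C1 + C2*x^(1 - sqrt(2))


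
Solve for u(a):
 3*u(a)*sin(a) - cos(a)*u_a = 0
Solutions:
 u(a) = C1/cos(a)^3


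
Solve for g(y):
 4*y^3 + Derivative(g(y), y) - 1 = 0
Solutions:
 g(y) = C1 - y^4 + y


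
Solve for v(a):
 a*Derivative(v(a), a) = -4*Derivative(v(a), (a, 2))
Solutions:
 v(a) = C1 + C2*erf(sqrt(2)*a/4)


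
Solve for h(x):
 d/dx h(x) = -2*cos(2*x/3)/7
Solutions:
 h(x) = C1 - 3*sin(2*x/3)/7


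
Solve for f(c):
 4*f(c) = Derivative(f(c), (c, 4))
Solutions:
 f(c) = C1*exp(-sqrt(2)*c) + C2*exp(sqrt(2)*c) + C3*sin(sqrt(2)*c) + C4*cos(sqrt(2)*c)


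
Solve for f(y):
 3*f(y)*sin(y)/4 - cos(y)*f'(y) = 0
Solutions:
 f(y) = C1/cos(y)^(3/4)


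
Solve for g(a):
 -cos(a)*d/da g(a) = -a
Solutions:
 g(a) = C1 + Integral(a/cos(a), a)


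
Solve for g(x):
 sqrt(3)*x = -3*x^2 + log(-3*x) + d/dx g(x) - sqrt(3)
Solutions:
 g(x) = C1 + x^3 + sqrt(3)*x^2/2 - x*log(-x) + x*(-log(3) + 1 + sqrt(3))


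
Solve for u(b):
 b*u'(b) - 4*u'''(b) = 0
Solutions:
 u(b) = C1 + Integral(C2*airyai(2^(1/3)*b/2) + C3*airybi(2^(1/3)*b/2), b)


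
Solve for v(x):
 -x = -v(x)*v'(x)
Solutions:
 v(x) = -sqrt(C1 + x^2)
 v(x) = sqrt(C1 + x^2)


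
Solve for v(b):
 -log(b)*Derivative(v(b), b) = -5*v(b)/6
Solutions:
 v(b) = C1*exp(5*li(b)/6)


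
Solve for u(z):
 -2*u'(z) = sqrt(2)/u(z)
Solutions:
 u(z) = -sqrt(C1 - sqrt(2)*z)
 u(z) = sqrt(C1 - sqrt(2)*z)


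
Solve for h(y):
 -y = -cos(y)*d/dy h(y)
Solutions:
 h(y) = C1 + Integral(y/cos(y), y)


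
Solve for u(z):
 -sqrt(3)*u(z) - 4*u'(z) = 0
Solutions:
 u(z) = C1*exp(-sqrt(3)*z/4)


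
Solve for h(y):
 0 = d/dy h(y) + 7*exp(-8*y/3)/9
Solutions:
 h(y) = C1 + 7*exp(-8*y/3)/24


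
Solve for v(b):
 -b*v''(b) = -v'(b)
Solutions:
 v(b) = C1 + C2*b^2


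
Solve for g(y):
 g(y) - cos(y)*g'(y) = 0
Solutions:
 g(y) = C1*sqrt(sin(y) + 1)/sqrt(sin(y) - 1)


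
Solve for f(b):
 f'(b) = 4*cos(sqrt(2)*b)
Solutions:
 f(b) = C1 + 2*sqrt(2)*sin(sqrt(2)*b)


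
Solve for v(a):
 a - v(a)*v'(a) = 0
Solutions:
 v(a) = -sqrt(C1 + a^2)
 v(a) = sqrt(C1 + a^2)


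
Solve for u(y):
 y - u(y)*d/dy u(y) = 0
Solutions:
 u(y) = -sqrt(C1 + y^2)
 u(y) = sqrt(C1 + y^2)


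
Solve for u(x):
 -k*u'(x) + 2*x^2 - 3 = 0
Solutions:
 u(x) = C1 + 2*x^3/(3*k) - 3*x/k


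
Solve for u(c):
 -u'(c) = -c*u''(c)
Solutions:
 u(c) = C1 + C2*c^2


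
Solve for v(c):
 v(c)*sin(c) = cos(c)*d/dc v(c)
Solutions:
 v(c) = C1/cos(c)


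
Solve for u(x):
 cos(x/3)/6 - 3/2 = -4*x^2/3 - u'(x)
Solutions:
 u(x) = C1 - 4*x^3/9 + 3*x/2 - sin(x/3)/2


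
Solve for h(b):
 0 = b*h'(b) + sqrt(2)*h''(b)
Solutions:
 h(b) = C1 + C2*erf(2^(1/4)*b/2)


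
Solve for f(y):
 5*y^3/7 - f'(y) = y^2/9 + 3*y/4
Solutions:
 f(y) = C1 + 5*y^4/28 - y^3/27 - 3*y^2/8


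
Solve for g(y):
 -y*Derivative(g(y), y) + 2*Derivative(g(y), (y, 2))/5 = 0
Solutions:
 g(y) = C1 + C2*erfi(sqrt(5)*y/2)


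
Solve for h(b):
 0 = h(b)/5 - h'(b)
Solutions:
 h(b) = C1*exp(b/5)


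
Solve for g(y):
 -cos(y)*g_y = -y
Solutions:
 g(y) = C1 + Integral(y/cos(y), y)


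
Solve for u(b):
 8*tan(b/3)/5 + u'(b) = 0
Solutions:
 u(b) = C1 + 24*log(cos(b/3))/5


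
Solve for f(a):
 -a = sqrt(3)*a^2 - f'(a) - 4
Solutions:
 f(a) = C1 + sqrt(3)*a^3/3 + a^2/2 - 4*a


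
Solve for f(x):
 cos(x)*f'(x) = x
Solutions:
 f(x) = C1 + Integral(x/cos(x), x)


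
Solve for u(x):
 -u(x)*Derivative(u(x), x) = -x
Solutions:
 u(x) = -sqrt(C1 + x^2)
 u(x) = sqrt(C1 + x^2)


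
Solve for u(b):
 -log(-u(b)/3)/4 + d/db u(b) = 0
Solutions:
 -4*Integral(1/(log(-_y) - log(3)), (_y, u(b))) = C1 - b


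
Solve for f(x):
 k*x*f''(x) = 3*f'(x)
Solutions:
 f(x) = C1 + x^(((re(k) + 3)*re(k) + im(k)^2)/(re(k)^2 + im(k)^2))*(C2*sin(3*log(x)*Abs(im(k))/(re(k)^2 + im(k)^2)) + C3*cos(3*log(x)*im(k)/(re(k)^2 + im(k)^2)))


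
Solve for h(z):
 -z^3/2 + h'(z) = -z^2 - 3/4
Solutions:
 h(z) = C1 + z^4/8 - z^3/3 - 3*z/4


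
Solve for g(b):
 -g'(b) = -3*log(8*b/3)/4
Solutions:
 g(b) = C1 + 3*b*log(b)/4 - 3*b*log(3)/4 - 3*b/4 + 9*b*log(2)/4


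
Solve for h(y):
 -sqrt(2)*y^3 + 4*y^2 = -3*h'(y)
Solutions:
 h(y) = C1 + sqrt(2)*y^4/12 - 4*y^3/9


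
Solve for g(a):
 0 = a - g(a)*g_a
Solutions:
 g(a) = -sqrt(C1 + a^2)
 g(a) = sqrt(C1 + a^2)


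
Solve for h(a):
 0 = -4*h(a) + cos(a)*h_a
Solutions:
 h(a) = C1*(sin(a)^2 + 2*sin(a) + 1)/(sin(a)^2 - 2*sin(a) + 1)


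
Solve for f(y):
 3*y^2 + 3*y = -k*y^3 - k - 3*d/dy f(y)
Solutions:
 f(y) = C1 - k*y^4/12 - k*y/3 - y^3/3 - y^2/2


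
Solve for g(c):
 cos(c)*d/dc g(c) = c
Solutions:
 g(c) = C1 + Integral(c/cos(c), c)


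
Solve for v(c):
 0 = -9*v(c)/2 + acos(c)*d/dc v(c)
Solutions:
 v(c) = C1*exp(9*Integral(1/acos(c), c)/2)


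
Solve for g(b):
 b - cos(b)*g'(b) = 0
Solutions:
 g(b) = C1 + Integral(b/cos(b), b)


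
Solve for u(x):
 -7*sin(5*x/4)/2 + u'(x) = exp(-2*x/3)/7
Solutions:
 u(x) = C1 - 14*cos(5*x/4)/5 - 3*exp(-2*x/3)/14


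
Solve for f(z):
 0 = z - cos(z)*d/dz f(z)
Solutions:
 f(z) = C1 + Integral(z/cos(z), z)


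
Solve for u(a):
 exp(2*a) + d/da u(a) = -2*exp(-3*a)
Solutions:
 u(a) = C1 - exp(2*a)/2 + 2*exp(-3*a)/3


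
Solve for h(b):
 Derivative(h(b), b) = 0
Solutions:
 h(b) = C1


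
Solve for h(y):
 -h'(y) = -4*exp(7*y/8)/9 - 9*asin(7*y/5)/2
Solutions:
 h(y) = C1 + 9*y*asin(7*y/5)/2 + 9*sqrt(25 - 49*y^2)/14 + 32*exp(7*y/8)/63


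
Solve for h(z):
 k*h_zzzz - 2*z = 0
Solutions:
 h(z) = C1 + C2*z + C3*z^2 + C4*z^3 + z^5/(60*k)


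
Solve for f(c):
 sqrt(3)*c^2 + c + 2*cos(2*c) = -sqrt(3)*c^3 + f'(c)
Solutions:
 f(c) = C1 + sqrt(3)*c^4/4 + sqrt(3)*c^3/3 + c^2/2 + sin(2*c)


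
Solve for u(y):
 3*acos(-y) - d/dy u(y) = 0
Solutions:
 u(y) = C1 + 3*y*acos(-y) + 3*sqrt(1 - y^2)


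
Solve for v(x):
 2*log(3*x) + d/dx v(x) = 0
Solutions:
 v(x) = C1 - 2*x*log(x) - x*log(9) + 2*x


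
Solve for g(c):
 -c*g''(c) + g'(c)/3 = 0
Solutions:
 g(c) = C1 + C2*c^(4/3)


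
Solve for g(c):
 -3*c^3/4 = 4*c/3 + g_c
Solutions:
 g(c) = C1 - 3*c^4/16 - 2*c^2/3


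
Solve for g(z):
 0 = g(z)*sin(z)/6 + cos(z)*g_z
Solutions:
 g(z) = C1*cos(z)^(1/6)


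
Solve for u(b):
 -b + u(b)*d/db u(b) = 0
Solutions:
 u(b) = -sqrt(C1 + b^2)
 u(b) = sqrt(C1 + b^2)


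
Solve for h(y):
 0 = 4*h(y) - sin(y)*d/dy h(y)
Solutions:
 h(y) = C1*(cos(y)^2 - 2*cos(y) + 1)/(cos(y)^2 + 2*cos(y) + 1)


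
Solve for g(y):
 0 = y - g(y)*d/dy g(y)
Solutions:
 g(y) = -sqrt(C1 + y^2)
 g(y) = sqrt(C1 + y^2)


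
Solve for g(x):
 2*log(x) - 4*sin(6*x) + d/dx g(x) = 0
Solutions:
 g(x) = C1 - 2*x*log(x) + 2*x - 2*cos(6*x)/3


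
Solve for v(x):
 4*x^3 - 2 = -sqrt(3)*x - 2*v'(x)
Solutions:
 v(x) = C1 - x^4/2 - sqrt(3)*x^2/4 + x


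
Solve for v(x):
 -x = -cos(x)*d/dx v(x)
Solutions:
 v(x) = C1 + Integral(x/cos(x), x)


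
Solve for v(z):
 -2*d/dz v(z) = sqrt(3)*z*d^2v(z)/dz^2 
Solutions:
 v(z) = C1 + C2*z^(1 - 2*sqrt(3)/3)


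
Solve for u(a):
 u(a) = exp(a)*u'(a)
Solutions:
 u(a) = C1*exp(-exp(-a))


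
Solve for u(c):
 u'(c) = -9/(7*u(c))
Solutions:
 u(c) = -sqrt(C1 - 126*c)/7
 u(c) = sqrt(C1 - 126*c)/7


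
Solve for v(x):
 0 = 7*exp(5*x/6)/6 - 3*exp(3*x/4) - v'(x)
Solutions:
 v(x) = C1 + 7*exp(5*x/6)/5 - 4*exp(3*x/4)


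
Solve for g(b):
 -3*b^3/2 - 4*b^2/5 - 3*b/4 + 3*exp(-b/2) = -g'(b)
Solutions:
 g(b) = C1 + 3*b^4/8 + 4*b^3/15 + 3*b^2/8 + 6*exp(-b/2)


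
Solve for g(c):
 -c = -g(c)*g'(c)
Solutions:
 g(c) = -sqrt(C1 + c^2)
 g(c) = sqrt(C1 + c^2)


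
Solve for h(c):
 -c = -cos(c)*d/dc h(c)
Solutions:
 h(c) = C1 + Integral(c/cos(c), c)


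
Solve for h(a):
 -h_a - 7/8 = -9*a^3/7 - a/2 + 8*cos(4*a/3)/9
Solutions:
 h(a) = C1 + 9*a^4/28 + a^2/4 - 7*a/8 - 2*sin(4*a/3)/3


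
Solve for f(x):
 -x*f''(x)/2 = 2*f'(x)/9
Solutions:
 f(x) = C1 + C2*x^(5/9)


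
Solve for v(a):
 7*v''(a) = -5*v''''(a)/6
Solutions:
 v(a) = C1 + C2*a + C3*sin(sqrt(210)*a/5) + C4*cos(sqrt(210)*a/5)


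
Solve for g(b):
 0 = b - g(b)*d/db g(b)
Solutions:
 g(b) = -sqrt(C1 + b^2)
 g(b) = sqrt(C1 + b^2)


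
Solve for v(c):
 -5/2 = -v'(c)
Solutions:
 v(c) = C1 + 5*c/2


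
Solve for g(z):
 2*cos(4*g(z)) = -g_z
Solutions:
 g(z) = -asin((C1 + exp(16*z))/(C1 - exp(16*z)))/4 + pi/4
 g(z) = asin((C1 + exp(16*z))/(C1 - exp(16*z)))/4


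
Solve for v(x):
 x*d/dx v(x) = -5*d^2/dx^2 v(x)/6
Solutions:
 v(x) = C1 + C2*erf(sqrt(15)*x/5)


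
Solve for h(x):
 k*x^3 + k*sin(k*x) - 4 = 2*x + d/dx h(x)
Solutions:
 h(x) = C1 + k*x^4/4 - x^2 - 4*x - cos(k*x)


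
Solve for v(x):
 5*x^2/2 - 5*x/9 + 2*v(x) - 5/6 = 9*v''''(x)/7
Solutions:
 v(x) = C1*exp(-14^(1/4)*sqrt(3)*x/3) + C2*exp(14^(1/4)*sqrt(3)*x/3) + C3*sin(14^(1/4)*sqrt(3)*x/3) + C4*cos(14^(1/4)*sqrt(3)*x/3) - 5*x^2/4 + 5*x/18 + 5/12


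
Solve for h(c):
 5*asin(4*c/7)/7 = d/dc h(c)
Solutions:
 h(c) = C1 + 5*c*asin(4*c/7)/7 + 5*sqrt(49 - 16*c^2)/28


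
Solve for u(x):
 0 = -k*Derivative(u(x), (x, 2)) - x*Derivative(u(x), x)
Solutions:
 u(x) = C1 + C2*sqrt(k)*erf(sqrt(2)*x*sqrt(1/k)/2)


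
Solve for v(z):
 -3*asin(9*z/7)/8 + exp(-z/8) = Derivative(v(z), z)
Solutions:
 v(z) = C1 - 3*z*asin(9*z/7)/8 - sqrt(49 - 81*z^2)/24 - 8*exp(-z/8)


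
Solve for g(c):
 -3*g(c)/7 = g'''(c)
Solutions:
 g(c) = C3*exp(-3^(1/3)*7^(2/3)*c/7) + (C1*sin(3^(5/6)*7^(2/3)*c/14) + C2*cos(3^(5/6)*7^(2/3)*c/14))*exp(3^(1/3)*7^(2/3)*c/14)


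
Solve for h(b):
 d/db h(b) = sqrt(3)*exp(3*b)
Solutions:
 h(b) = C1 + sqrt(3)*exp(3*b)/3


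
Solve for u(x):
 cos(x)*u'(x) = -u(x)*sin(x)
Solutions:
 u(x) = C1*cos(x)


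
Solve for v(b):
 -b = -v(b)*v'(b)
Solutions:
 v(b) = -sqrt(C1 + b^2)
 v(b) = sqrt(C1 + b^2)


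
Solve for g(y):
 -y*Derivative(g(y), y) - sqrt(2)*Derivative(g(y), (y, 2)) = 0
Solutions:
 g(y) = C1 + C2*erf(2^(1/4)*y/2)


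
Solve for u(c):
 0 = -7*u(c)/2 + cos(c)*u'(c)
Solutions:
 u(c) = C1*(sin(c) + 1)^(7/4)/(sin(c) - 1)^(7/4)


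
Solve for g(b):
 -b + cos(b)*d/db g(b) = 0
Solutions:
 g(b) = C1 + Integral(b/cos(b), b)


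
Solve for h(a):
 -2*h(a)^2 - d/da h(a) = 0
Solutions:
 h(a) = 1/(C1 + 2*a)


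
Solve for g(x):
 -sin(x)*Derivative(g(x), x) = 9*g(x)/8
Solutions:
 g(x) = C1*(cos(x) + 1)^(9/16)/(cos(x) - 1)^(9/16)


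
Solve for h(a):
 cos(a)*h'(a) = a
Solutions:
 h(a) = C1 + Integral(a/cos(a), a)


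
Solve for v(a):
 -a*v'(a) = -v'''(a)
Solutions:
 v(a) = C1 + Integral(C2*airyai(a) + C3*airybi(a), a)


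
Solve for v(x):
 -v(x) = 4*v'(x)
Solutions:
 v(x) = C1*exp(-x/4)


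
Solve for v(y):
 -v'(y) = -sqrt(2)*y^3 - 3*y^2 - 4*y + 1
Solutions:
 v(y) = C1 + sqrt(2)*y^4/4 + y^3 + 2*y^2 - y


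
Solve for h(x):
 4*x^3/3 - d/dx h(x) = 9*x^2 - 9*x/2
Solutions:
 h(x) = C1 + x^4/3 - 3*x^3 + 9*x^2/4


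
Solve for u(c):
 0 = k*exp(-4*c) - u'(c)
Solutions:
 u(c) = C1 - k*exp(-4*c)/4


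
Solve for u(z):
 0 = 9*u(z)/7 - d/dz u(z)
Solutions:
 u(z) = C1*exp(9*z/7)


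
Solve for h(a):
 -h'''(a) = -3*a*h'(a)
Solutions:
 h(a) = C1 + Integral(C2*airyai(3^(1/3)*a) + C3*airybi(3^(1/3)*a), a)


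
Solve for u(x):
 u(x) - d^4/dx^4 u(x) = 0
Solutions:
 u(x) = C1*exp(-x) + C2*exp(x) + C3*sin(x) + C4*cos(x)


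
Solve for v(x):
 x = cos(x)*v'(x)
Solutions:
 v(x) = C1 + Integral(x/cos(x), x)


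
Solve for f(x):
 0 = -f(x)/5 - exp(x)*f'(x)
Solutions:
 f(x) = C1*exp(exp(-x)/5)


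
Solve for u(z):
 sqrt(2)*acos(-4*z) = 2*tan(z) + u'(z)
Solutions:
 u(z) = C1 + sqrt(2)*(z*acos(-4*z) + sqrt(1 - 16*z^2)/4) + 2*log(cos(z))


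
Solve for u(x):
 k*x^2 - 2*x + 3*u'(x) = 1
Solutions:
 u(x) = C1 - k*x^3/9 + x^2/3 + x/3


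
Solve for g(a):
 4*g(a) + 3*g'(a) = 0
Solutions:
 g(a) = C1*exp(-4*a/3)


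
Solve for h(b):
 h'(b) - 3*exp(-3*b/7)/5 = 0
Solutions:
 h(b) = C1 - 7*exp(-3*b/7)/5


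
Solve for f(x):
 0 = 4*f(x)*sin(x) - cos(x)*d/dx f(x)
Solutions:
 f(x) = C1/cos(x)^4


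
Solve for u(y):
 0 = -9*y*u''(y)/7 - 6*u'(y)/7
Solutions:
 u(y) = C1 + C2*y^(1/3)


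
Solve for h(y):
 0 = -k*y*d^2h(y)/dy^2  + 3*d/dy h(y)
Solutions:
 h(y) = C1 + y^(((re(k) + 3)*re(k) + im(k)^2)/(re(k)^2 + im(k)^2))*(C2*sin(3*log(y)*Abs(im(k))/(re(k)^2 + im(k)^2)) + C3*cos(3*log(y)*im(k)/(re(k)^2 + im(k)^2)))


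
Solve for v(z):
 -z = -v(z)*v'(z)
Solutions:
 v(z) = -sqrt(C1 + z^2)
 v(z) = sqrt(C1 + z^2)


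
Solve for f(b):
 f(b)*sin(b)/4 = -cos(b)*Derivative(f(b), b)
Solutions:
 f(b) = C1*cos(b)^(1/4)


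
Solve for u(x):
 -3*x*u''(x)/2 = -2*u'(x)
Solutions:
 u(x) = C1 + C2*x^(7/3)


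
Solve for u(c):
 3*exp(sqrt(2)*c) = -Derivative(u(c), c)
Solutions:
 u(c) = C1 - 3*sqrt(2)*exp(sqrt(2)*c)/2


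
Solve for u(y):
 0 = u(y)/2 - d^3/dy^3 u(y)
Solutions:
 u(y) = C3*exp(2^(2/3)*y/2) + (C1*sin(2^(2/3)*sqrt(3)*y/4) + C2*cos(2^(2/3)*sqrt(3)*y/4))*exp(-2^(2/3)*y/4)


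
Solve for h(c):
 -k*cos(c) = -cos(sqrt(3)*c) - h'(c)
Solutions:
 h(c) = C1 + k*sin(c) - sqrt(3)*sin(sqrt(3)*c)/3


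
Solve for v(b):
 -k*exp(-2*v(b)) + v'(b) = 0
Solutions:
 v(b) = log(-sqrt(C1 + 2*b*k))
 v(b) = log(C1 + 2*b*k)/2


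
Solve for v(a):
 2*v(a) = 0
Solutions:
 v(a) = 0


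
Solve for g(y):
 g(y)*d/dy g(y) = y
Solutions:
 g(y) = -sqrt(C1 + y^2)
 g(y) = sqrt(C1 + y^2)


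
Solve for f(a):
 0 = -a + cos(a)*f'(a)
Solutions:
 f(a) = C1 + Integral(a/cos(a), a)


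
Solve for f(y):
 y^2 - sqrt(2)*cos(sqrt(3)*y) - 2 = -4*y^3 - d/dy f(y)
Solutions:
 f(y) = C1 - y^4 - y^3/3 + 2*y + sqrt(6)*sin(sqrt(3)*y)/3


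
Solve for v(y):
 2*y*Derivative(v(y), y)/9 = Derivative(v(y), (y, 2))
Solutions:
 v(y) = C1 + C2*erfi(y/3)


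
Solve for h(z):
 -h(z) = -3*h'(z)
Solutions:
 h(z) = C1*exp(z/3)


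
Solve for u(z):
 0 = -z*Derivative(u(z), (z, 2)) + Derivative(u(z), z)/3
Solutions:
 u(z) = C1 + C2*z^(4/3)


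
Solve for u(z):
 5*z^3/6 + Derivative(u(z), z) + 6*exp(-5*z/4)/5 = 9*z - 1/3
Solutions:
 u(z) = C1 - 5*z^4/24 + 9*z^2/2 - z/3 + 24*exp(-5*z/4)/25


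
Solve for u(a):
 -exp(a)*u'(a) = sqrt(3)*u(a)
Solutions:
 u(a) = C1*exp(sqrt(3)*exp(-a))


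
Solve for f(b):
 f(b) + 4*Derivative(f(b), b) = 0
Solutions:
 f(b) = C1*exp(-b/4)


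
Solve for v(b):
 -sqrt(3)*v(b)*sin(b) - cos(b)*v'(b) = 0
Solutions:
 v(b) = C1*cos(b)^(sqrt(3))


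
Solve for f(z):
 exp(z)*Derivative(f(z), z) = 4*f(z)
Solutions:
 f(z) = C1*exp(-4*exp(-z))


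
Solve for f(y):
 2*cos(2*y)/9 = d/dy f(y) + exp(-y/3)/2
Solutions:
 f(y) = C1 + sin(2*y)/9 + 3*exp(-y/3)/2


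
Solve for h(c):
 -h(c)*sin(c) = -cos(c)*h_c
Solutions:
 h(c) = C1/cos(c)


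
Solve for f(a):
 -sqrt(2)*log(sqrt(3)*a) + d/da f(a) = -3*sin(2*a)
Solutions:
 f(a) = C1 + sqrt(2)*a*(log(a) - 1) + sqrt(2)*a*log(3)/2 + 3*cos(2*a)/2


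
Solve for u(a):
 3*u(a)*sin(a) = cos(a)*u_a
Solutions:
 u(a) = C1/cos(a)^3


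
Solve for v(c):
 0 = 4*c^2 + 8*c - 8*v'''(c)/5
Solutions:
 v(c) = C1 + C2*c + C3*c^2 + c^5/24 + 5*c^4/24


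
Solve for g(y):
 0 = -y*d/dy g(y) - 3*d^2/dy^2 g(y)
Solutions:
 g(y) = C1 + C2*erf(sqrt(6)*y/6)


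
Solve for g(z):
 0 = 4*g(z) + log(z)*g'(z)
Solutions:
 g(z) = C1*exp(-4*li(z))


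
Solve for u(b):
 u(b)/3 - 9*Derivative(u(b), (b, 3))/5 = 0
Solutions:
 u(b) = C3*exp(5^(1/3)*b/3) + (C1*sin(sqrt(3)*5^(1/3)*b/6) + C2*cos(sqrt(3)*5^(1/3)*b/6))*exp(-5^(1/3)*b/6)


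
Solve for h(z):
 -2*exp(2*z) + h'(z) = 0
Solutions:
 h(z) = C1 + exp(2*z)


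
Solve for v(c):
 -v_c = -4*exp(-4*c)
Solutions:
 v(c) = C1 - exp(-4*c)


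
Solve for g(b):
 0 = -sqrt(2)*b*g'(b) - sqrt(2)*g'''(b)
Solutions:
 g(b) = C1 + Integral(C2*airyai(-b) + C3*airybi(-b), b)


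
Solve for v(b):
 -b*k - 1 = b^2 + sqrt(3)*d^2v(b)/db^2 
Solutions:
 v(b) = C1 + C2*b - sqrt(3)*b^4/36 - sqrt(3)*b^3*k/18 - sqrt(3)*b^2/6


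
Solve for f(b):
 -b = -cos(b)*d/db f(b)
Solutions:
 f(b) = C1 + Integral(b/cos(b), b)


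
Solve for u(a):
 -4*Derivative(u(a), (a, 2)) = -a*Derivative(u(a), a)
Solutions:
 u(a) = C1 + C2*erfi(sqrt(2)*a/4)


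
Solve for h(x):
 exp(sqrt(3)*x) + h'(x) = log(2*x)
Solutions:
 h(x) = C1 + x*log(x) + x*(-1 + log(2)) - sqrt(3)*exp(sqrt(3)*x)/3


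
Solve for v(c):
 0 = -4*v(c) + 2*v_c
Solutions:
 v(c) = C1*exp(2*c)


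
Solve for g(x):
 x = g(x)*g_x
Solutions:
 g(x) = -sqrt(C1 + x^2)
 g(x) = sqrt(C1 + x^2)


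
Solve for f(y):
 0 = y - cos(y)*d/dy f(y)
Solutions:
 f(y) = C1 + Integral(y/cos(y), y)


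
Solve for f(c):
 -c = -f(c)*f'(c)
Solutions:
 f(c) = -sqrt(C1 + c^2)
 f(c) = sqrt(C1 + c^2)


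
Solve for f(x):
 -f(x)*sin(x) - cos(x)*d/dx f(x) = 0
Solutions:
 f(x) = C1*cos(x)


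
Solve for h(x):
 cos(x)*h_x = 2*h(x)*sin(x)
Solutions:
 h(x) = C1/cos(x)^2


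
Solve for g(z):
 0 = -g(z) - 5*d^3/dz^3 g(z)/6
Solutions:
 g(z) = C3*exp(-5^(2/3)*6^(1/3)*z/5) + (C1*sin(2^(1/3)*3^(5/6)*5^(2/3)*z/10) + C2*cos(2^(1/3)*3^(5/6)*5^(2/3)*z/10))*exp(5^(2/3)*6^(1/3)*z/10)


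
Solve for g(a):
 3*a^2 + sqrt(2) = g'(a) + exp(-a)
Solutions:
 g(a) = C1 + a^3 + sqrt(2)*a + exp(-a)


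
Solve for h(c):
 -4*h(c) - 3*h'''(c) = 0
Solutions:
 h(c) = C3*exp(-6^(2/3)*c/3) + (C1*sin(2^(2/3)*3^(1/6)*c/2) + C2*cos(2^(2/3)*3^(1/6)*c/2))*exp(6^(2/3)*c/6)


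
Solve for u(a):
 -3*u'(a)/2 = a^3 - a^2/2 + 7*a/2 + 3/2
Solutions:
 u(a) = C1 - a^4/6 + a^3/9 - 7*a^2/6 - a


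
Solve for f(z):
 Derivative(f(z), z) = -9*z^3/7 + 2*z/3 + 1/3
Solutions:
 f(z) = C1 - 9*z^4/28 + z^2/3 + z/3


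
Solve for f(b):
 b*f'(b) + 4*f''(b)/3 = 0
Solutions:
 f(b) = C1 + C2*erf(sqrt(6)*b/4)


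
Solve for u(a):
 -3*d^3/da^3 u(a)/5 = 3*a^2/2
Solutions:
 u(a) = C1 + C2*a + C3*a^2 - a^5/24


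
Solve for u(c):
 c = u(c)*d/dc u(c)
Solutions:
 u(c) = -sqrt(C1 + c^2)
 u(c) = sqrt(C1 + c^2)


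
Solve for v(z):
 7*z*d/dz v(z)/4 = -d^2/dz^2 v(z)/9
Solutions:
 v(z) = C1 + C2*erf(3*sqrt(14)*z/4)


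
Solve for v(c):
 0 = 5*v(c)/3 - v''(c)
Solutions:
 v(c) = C1*exp(-sqrt(15)*c/3) + C2*exp(sqrt(15)*c/3)


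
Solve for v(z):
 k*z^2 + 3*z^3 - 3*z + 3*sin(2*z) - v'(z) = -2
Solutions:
 v(z) = C1 + k*z^3/3 + 3*z^4/4 - 3*z^2/2 + 2*z - 3*cos(2*z)/2


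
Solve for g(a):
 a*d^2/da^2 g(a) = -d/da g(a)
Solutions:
 g(a) = C1 + C2*log(a)


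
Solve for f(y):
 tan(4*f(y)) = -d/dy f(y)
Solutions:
 f(y) = -asin(C1*exp(-4*y))/4 + pi/4
 f(y) = asin(C1*exp(-4*y))/4


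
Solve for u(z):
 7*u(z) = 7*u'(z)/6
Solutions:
 u(z) = C1*exp(6*z)


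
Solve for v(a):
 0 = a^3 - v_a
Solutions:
 v(a) = C1 + a^4/4


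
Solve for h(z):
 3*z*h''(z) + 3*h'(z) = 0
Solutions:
 h(z) = C1 + C2*log(z)


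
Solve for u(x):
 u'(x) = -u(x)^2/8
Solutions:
 u(x) = 8/(C1 + x)


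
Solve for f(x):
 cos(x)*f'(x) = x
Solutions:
 f(x) = C1 + Integral(x/cos(x), x)


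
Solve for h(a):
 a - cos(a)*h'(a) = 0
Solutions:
 h(a) = C1 + Integral(a/cos(a), a)


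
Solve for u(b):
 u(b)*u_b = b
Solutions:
 u(b) = -sqrt(C1 + b^2)
 u(b) = sqrt(C1 + b^2)


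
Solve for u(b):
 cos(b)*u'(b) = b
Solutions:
 u(b) = C1 + Integral(b/cos(b), b)


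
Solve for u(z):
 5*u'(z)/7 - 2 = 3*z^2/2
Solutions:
 u(z) = C1 + 7*z^3/10 + 14*z/5


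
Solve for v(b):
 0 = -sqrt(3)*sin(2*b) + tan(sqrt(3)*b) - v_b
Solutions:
 v(b) = C1 - sqrt(3)*log(cos(sqrt(3)*b))/3 + sqrt(3)*cos(2*b)/2


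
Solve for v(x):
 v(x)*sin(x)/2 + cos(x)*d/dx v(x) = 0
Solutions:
 v(x) = C1*sqrt(cos(x))


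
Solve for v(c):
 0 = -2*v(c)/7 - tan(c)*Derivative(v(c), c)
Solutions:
 v(c) = C1/sin(c)^(2/7)


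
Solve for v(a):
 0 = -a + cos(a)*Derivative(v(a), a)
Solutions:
 v(a) = C1 + Integral(a/cos(a), a)


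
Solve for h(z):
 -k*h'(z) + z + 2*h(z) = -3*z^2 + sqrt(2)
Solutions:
 h(z) = C1*exp(2*z/k) - 3*k^2/4 - 3*k*z/2 - k/4 - 3*z^2/2 - z/2 + sqrt(2)/2


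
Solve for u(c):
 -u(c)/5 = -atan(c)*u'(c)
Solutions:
 u(c) = C1*exp(Integral(1/atan(c), c)/5)


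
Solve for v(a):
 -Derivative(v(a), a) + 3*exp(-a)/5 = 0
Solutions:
 v(a) = C1 - 3*exp(-a)/5


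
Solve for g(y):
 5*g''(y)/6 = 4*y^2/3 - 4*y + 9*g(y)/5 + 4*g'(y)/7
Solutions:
 g(y) = C1*exp(3*y*(4 - sqrt(310))/35) + C2*exp(3*y*(4 + sqrt(310))/35) - 20*y^2/27 + 4580*y/1701 - 165100/107163


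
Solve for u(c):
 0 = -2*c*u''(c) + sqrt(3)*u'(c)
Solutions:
 u(c) = C1 + C2*c^(sqrt(3)/2 + 1)


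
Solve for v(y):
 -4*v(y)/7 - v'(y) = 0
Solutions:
 v(y) = C1*exp(-4*y/7)


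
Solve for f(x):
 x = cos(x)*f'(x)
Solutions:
 f(x) = C1 + Integral(x/cos(x), x)


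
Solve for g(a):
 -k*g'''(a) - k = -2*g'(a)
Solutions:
 g(a) = C1 + C2*exp(-sqrt(2)*a*sqrt(1/k)) + C3*exp(sqrt(2)*a*sqrt(1/k)) + a*k/2


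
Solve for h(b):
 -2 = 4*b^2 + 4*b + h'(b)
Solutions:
 h(b) = C1 - 4*b^3/3 - 2*b^2 - 2*b


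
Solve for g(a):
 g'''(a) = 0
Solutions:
 g(a) = C1 + C2*a + C3*a^2


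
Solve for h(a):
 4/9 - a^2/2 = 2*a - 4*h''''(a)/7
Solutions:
 h(a) = C1 + C2*a + C3*a^2 + C4*a^3 + 7*a^6/2880 + 7*a^5/240 - 7*a^4/216


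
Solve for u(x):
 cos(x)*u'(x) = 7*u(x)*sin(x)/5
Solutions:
 u(x) = C1/cos(x)^(7/5)


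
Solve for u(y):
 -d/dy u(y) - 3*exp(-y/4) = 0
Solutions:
 u(y) = C1 + 12*exp(-y/4)


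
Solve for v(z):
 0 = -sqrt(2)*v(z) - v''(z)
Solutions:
 v(z) = C1*sin(2^(1/4)*z) + C2*cos(2^(1/4)*z)


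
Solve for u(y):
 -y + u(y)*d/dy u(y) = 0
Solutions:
 u(y) = -sqrt(C1 + y^2)
 u(y) = sqrt(C1 + y^2)


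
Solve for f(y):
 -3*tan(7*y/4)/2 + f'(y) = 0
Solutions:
 f(y) = C1 - 6*log(cos(7*y/4))/7


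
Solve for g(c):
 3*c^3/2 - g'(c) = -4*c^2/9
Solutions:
 g(c) = C1 + 3*c^4/8 + 4*c^3/27


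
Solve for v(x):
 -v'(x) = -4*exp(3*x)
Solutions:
 v(x) = C1 + 4*exp(3*x)/3


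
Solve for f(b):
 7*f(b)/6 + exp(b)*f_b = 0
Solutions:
 f(b) = C1*exp(7*exp(-b)/6)


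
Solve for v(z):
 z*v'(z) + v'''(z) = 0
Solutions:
 v(z) = C1 + Integral(C2*airyai(-z) + C3*airybi(-z), z)


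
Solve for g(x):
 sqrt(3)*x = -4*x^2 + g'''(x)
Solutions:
 g(x) = C1 + C2*x + C3*x^2 + x^5/15 + sqrt(3)*x^4/24


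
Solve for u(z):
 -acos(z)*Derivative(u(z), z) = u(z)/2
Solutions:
 u(z) = C1*exp(-Integral(1/acos(z), z)/2)


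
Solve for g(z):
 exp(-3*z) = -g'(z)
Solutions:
 g(z) = C1 + exp(-3*z)/3


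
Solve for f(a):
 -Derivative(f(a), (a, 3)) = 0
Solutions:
 f(a) = C1 + C2*a + C3*a^2


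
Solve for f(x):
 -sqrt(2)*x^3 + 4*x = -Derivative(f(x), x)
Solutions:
 f(x) = C1 + sqrt(2)*x^4/4 - 2*x^2


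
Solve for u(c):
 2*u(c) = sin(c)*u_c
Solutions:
 u(c) = C1*(cos(c) - 1)/(cos(c) + 1)


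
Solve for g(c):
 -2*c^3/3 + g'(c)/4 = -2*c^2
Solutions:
 g(c) = C1 + 2*c^4/3 - 8*c^3/3


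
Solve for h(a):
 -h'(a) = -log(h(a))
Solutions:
 li(h(a)) = C1 + a


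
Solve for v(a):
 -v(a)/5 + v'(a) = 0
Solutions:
 v(a) = C1*exp(a/5)


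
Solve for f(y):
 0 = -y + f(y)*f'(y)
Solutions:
 f(y) = -sqrt(C1 + y^2)
 f(y) = sqrt(C1 + y^2)


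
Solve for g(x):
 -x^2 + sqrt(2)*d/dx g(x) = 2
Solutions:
 g(x) = C1 + sqrt(2)*x^3/6 + sqrt(2)*x


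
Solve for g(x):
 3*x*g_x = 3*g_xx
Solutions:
 g(x) = C1 + C2*erfi(sqrt(2)*x/2)


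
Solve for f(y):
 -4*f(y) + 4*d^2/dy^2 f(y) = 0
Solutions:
 f(y) = C1*exp(-y) + C2*exp(y)


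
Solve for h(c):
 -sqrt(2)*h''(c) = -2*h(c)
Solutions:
 h(c) = C1*exp(-2^(1/4)*c) + C2*exp(2^(1/4)*c)


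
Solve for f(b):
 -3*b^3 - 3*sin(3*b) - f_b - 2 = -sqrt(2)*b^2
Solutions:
 f(b) = C1 - 3*b^4/4 + sqrt(2)*b^3/3 - 2*b + cos(3*b)


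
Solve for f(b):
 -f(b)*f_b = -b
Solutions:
 f(b) = -sqrt(C1 + b^2)
 f(b) = sqrt(C1 + b^2)


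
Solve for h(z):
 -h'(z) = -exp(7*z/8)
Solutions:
 h(z) = C1 + 8*exp(7*z/8)/7


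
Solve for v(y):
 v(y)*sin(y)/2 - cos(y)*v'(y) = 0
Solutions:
 v(y) = C1/sqrt(cos(y))


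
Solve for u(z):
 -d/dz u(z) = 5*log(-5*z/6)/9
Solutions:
 u(z) = C1 - 5*z*log(-z)/9 + 5*z*(-log(5) + 1 + log(6))/9


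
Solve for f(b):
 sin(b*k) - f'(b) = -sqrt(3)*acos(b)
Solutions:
 f(b) = C1 + sqrt(3)*(b*acos(b) - sqrt(1 - b^2)) + Piecewise((-cos(b*k)/k, Ne(k, 0)), (0, True))


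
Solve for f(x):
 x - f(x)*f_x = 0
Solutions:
 f(x) = -sqrt(C1 + x^2)
 f(x) = sqrt(C1 + x^2)


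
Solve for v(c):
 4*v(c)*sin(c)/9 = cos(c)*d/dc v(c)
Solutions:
 v(c) = C1/cos(c)^(4/9)


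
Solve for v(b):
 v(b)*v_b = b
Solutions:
 v(b) = -sqrt(C1 + b^2)
 v(b) = sqrt(C1 + b^2)


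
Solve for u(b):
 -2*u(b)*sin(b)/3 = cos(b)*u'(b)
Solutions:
 u(b) = C1*cos(b)^(2/3)


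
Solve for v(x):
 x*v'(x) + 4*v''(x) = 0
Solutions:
 v(x) = C1 + C2*erf(sqrt(2)*x/4)


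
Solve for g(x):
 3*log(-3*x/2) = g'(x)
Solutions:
 g(x) = C1 + 3*x*log(-x) + 3*x*(-1 - log(2) + log(3))


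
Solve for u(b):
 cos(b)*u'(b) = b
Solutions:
 u(b) = C1 + Integral(b/cos(b), b)


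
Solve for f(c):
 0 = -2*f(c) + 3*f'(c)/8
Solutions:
 f(c) = C1*exp(16*c/3)


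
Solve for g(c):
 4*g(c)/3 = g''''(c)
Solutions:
 g(c) = C1*exp(-sqrt(2)*3^(3/4)*c/3) + C2*exp(sqrt(2)*3^(3/4)*c/3) + C3*sin(sqrt(2)*3^(3/4)*c/3) + C4*cos(sqrt(2)*3^(3/4)*c/3)


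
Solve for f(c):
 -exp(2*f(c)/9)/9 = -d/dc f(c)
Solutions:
 f(c) = 9*log(-sqrt(-1/(C1 + c))) - 9*log(2)/2 + 18*log(3)
 f(c) = 9*log(-1/(C1 + c))/2 - 9*log(2)/2 + 18*log(3)


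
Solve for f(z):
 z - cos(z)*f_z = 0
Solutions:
 f(z) = C1 + Integral(z/cos(z), z)


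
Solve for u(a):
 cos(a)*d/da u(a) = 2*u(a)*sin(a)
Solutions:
 u(a) = C1/cos(a)^2


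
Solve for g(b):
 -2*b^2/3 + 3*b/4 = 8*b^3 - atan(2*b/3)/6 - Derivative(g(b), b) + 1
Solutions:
 g(b) = C1 + 2*b^4 + 2*b^3/9 - 3*b^2/8 - b*atan(2*b/3)/6 + b + log(4*b^2 + 9)/8


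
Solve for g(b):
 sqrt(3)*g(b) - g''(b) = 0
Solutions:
 g(b) = C1*exp(-3^(1/4)*b) + C2*exp(3^(1/4)*b)


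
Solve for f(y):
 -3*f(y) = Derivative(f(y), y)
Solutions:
 f(y) = C1*exp(-3*y)


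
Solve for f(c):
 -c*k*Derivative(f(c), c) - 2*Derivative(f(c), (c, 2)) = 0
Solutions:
 f(c) = Piecewise((-sqrt(pi)*C1*erf(c*sqrt(k)/2)/sqrt(k) - C2, (k > 0) | (k < 0)), (-C1*c - C2, True))


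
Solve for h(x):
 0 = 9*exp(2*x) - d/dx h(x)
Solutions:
 h(x) = C1 + 9*exp(2*x)/2


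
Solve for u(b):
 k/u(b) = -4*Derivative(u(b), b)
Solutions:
 u(b) = -sqrt(C1 - 2*b*k)/2
 u(b) = sqrt(C1 - 2*b*k)/2


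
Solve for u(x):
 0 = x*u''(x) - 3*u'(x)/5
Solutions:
 u(x) = C1 + C2*x^(8/5)


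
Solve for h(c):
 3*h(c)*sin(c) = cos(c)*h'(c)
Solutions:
 h(c) = C1/cos(c)^3


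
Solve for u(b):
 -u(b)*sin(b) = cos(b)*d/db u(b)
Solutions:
 u(b) = C1*cos(b)


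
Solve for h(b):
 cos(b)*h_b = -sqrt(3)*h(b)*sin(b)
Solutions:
 h(b) = C1*cos(b)^(sqrt(3))


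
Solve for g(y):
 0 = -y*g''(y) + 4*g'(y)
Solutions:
 g(y) = C1 + C2*y^5


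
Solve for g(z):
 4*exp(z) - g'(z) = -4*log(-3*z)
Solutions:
 g(z) = C1 + 4*z*log(-z) + 4*z*(-1 + log(3)) + 4*exp(z)


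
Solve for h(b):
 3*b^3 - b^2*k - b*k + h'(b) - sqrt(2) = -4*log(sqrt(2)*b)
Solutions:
 h(b) = C1 - 3*b^4/4 + b^3*k/3 + b^2*k/2 - 4*b*log(b) - b*log(4) + sqrt(2)*b + 4*b


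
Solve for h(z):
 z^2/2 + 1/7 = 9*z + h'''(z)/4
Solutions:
 h(z) = C1 + C2*z + C3*z^2 + z^5/30 - 3*z^4/2 + 2*z^3/21


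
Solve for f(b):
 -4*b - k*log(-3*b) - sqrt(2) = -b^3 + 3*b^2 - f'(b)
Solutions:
 f(b) = C1 - b^4/4 + b^3 + 2*b^2 + b*k*log(-b) + b*(-k + k*log(3) + sqrt(2))


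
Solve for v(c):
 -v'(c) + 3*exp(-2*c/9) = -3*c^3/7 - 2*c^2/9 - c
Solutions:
 v(c) = C1 + 3*c^4/28 + 2*c^3/27 + c^2/2 - 27*exp(-2*c/9)/2


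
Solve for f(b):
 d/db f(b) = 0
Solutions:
 f(b) = C1


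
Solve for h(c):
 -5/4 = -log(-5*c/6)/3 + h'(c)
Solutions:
 h(c) = C1 + c*log(-c)/3 + c*(-19 - 4*log(6) + 4*log(5))/12


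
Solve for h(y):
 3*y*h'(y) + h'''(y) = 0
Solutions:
 h(y) = C1 + Integral(C2*airyai(-3^(1/3)*y) + C3*airybi(-3^(1/3)*y), y)


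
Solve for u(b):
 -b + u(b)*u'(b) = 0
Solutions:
 u(b) = -sqrt(C1 + b^2)
 u(b) = sqrt(C1 + b^2)


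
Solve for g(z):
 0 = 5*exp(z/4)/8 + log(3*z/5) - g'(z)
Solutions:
 g(z) = C1 + z*log(z) + z*(-log(5) - 1 + log(3)) + 5*exp(z/4)/2


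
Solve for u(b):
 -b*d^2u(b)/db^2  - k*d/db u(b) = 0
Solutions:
 u(b) = C1 + b^(1 - re(k))*(C2*sin(log(b)*Abs(im(k))) + C3*cos(log(b)*im(k)))


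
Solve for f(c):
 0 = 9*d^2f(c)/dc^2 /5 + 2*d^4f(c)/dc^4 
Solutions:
 f(c) = C1 + C2*c + C3*sin(3*sqrt(10)*c/10) + C4*cos(3*sqrt(10)*c/10)


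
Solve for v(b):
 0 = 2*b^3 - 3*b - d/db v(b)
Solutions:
 v(b) = C1 + b^4/2 - 3*b^2/2


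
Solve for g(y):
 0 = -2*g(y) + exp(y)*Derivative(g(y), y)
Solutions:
 g(y) = C1*exp(-2*exp(-y))


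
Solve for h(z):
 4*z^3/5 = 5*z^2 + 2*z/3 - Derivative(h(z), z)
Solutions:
 h(z) = C1 - z^4/5 + 5*z^3/3 + z^2/3


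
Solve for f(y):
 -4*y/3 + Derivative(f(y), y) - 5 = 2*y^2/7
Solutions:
 f(y) = C1 + 2*y^3/21 + 2*y^2/3 + 5*y


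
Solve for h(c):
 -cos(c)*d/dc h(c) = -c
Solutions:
 h(c) = C1 + Integral(c/cos(c), c)


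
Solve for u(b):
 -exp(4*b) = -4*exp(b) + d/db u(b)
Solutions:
 u(b) = C1 - exp(4*b)/4 + 4*exp(b)


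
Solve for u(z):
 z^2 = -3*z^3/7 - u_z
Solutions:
 u(z) = C1 - 3*z^4/28 - z^3/3


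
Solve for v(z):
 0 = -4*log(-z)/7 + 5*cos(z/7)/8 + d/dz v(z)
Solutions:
 v(z) = C1 + 4*z*log(-z)/7 - 4*z/7 - 35*sin(z/7)/8


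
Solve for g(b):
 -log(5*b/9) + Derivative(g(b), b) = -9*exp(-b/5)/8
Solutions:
 g(b) = C1 + b*log(b) + b*(-2*log(3) - 1 + log(5)) + 45*exp(-b/5)/8


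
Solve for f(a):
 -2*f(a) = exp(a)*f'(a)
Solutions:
 f(a) = C1*exp(2*exp(-a))


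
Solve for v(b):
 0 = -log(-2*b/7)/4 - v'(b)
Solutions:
 v(b) = C1 - b*log(-b)/4 + b*(-log(2) + 1 + log(7))/4


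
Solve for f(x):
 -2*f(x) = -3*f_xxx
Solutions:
 f(x) = C3*exp(2^(1/3)*3^(2/3)*x/3) + (C1*sin(2^(1/3)*3^(1/6)*x/2) + C2*cos(2^(1/3)*3^(1/6)*x/2))*exp(-2^(1/3)*3^(2/3)*x/6)


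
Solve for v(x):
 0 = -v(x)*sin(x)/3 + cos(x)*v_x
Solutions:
 v(x) = C1/cos(x)^(1/3)


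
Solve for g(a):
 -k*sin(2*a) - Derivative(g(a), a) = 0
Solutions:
 g(a) = C1 + k*cos(2*a)/2


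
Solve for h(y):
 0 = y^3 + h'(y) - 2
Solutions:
 h(y) = C1 - y^4/4 + 2*y


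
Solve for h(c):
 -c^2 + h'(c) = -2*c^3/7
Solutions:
 h(c) = C1 - c^4/14 + c^3/3


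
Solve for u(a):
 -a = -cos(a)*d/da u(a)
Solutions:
 u(a) = C1 + Integral(a/cos(a), a)


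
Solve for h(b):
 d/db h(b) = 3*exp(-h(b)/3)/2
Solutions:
 h(b) = 3*log(C1 + b/2)


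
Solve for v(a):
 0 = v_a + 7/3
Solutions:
 v(a) = C1 - 7*a/3


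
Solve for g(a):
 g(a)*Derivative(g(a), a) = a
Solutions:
 g(a) = -sqrt(C1 + a^2)
 g(a) = sqrt(C1 + a^2)


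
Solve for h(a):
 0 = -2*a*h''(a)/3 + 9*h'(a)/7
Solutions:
 h(a) = C1 + C2*a^(41/14)


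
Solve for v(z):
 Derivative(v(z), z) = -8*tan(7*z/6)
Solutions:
 v(z) = C1 + 48*log(cos(7*z/6))/7


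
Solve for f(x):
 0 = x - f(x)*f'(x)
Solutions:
 f(x) = -sqrt(C1 + x^2)
 f(x) = sqrt(C1 + x^2)


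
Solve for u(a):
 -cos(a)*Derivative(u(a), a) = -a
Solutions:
 u(a) = C1 + Integral(a/cos(a), a)


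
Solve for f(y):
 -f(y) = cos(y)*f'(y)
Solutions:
 f(y) = C1*sqrt(sin(y) - 1)/sqrt(sin(y) + 1)


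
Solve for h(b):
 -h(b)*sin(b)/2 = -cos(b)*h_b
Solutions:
 h(b) = C1/sqrt(cos(b))


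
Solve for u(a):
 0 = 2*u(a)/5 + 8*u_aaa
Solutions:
 u(a) = C3*exp(-50^(1/3)*a/10) + (C1*sin(sqrt(3)*50^(1/3)*a/20) + C2*cos(sqrt(3)*50^(1/3)*a/20))*exp(50^(1/3)*a/20)


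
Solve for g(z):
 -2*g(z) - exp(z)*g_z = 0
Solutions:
 g(z) = C1*exp(2*exp(-z))


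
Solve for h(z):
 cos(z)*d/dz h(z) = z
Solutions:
 h(z) = C1 + Integral(z/cos(z), z)


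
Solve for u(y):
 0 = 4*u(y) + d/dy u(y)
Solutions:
 u(y) = C1*exp(-4*y)


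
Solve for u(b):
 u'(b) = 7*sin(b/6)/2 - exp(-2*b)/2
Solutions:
 u(b) = C1 - 21*cos(b/6) + exp(-2*b)/4


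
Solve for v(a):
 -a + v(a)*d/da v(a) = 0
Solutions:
 v(a) = -sqrt(C1 + a^2)
 v(a) = sqrt(C1 + a^2)


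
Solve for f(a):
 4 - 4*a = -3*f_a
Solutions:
 f(a) = C1 + 2*a^2/3 - 4*a/3


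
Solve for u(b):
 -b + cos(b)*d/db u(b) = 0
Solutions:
 u(b) = C1 + Integral(b/cos(b), b)


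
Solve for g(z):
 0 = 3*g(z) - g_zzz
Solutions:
 g(z) = C3*exp(3^(1/3)*z) + (C1*sin(3^(5/6)*z/2) + C2*cos(3^(5/6)*z/2))*exp(-3^(1/3)*z/2)


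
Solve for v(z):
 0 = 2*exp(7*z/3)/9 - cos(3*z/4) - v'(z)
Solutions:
 v(z) = C1 + 2*exp(7*z/3)/21 - 4*sin(3*z/4)/3


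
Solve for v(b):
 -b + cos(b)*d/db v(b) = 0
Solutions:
 v(b) = C1 + Integral(b/cos(b), b)


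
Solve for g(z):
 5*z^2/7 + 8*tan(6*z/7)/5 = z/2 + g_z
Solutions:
 g(z) = C1 + 5*z^3/21 - z^2/4 - 28*log(cos(6*z/7))/15


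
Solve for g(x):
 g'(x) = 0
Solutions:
 g(x) = C1


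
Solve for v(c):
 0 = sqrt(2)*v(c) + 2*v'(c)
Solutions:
 v(c) = C1*exp(-sqrt(2)*c/2)


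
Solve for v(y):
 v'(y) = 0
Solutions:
 v(y) = C1


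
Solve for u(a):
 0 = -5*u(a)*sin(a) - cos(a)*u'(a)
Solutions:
 u(a) = C1*cos(a)^5


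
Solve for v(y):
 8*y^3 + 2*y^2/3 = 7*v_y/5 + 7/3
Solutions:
 v(y) = C1 + 10*y^4/7 + 10*y^3/63 - 5*y/3
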